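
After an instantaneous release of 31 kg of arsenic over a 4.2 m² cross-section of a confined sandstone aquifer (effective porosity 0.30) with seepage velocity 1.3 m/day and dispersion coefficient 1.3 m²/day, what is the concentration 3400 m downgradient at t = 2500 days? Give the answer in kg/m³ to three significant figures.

0.0216 kg/m³

For an instantaneous plane source, C(x,t) = M/(n_e·A·√(4πDt)) · exp(−(x−vt)²/(4Dt)), with n_e·A the pore (flow) area.
Plume center vt = 1.3 × 2500 = 3250 m, so the well at 3400 m is 150 m downgradient of the peak.
√(4πDt) = 202.1 m, giving peak height M/(n_e·A·√(4πDt)) = 31/(0.30 × 4.2 × 202.1) = 0.1217 kg/m³.
(x−vt)²/(4Dt) = (150)²/(4 × 1.3 × 2500) = 1.731; exp(−1.731) = 0.1771.
C = 0.1217 × 0.1771 = 0.0216 kg/m³.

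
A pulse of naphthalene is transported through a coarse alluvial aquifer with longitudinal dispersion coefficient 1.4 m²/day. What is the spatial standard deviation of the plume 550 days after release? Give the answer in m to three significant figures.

39.2 m

Dispersive spreading gives a Gaussian with σ² = 2Dt; advection only shifts the center.
σ = √(2 × 1.4 × 550) = 39.2 m.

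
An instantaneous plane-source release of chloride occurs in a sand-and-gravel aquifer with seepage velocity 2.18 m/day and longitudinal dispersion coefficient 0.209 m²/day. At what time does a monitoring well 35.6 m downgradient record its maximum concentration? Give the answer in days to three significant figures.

For the 1D instantaneous-source solution, setting ∂C/∂t = 0 at fixed x gives v²t² + 2Dt − x² = 0, so t = (√(D² + v²x²) − D)/v².
√(D² + v²x²) = √(0.209² + 2.18² × 35.6²) = 77.61; v² = 4.7524.
t = (77.61 − 0.209)/4.7524 = 16.3 days (vs. the pure-advection estimate x/v = 16.3 d).

16.3 days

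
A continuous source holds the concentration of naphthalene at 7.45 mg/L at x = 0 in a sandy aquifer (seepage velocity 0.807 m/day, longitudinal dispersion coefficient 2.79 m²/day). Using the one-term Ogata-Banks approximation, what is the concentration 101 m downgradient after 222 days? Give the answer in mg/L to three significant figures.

7.35 mg/L

For a continuous step input, C/C₀ ≈ ½·erfc((x−vt)/(2√(Dt))).
vt = 0.807 × 222 = 179.154 m and 2√(Dt) = 2√(2.79 × 222) = 49.77 m.
Argument (x−vt)/(2√(Dt)) = (101 − 179.154)/49.77 = -1.570; ½·erfc(-1.570) = 0.9868.
C = 7.45 × 0.9868 = 7.35 mg/L.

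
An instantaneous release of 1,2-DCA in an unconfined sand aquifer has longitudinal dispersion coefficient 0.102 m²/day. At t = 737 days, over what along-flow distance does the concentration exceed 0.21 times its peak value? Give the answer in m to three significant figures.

The plume is Gaussian with σ = √(2Dt) = √(2 × 0.102 × 737) = 12.26 m.
C/C_peak = exp(−Δx²/(2σ²)) = 0.21 ⇒ Δx = σ·√(−2 ln 0.21) = 12.26 × 1.767 = 21.66 m.
Width = 2Δx = 43.3 m.

43.3 m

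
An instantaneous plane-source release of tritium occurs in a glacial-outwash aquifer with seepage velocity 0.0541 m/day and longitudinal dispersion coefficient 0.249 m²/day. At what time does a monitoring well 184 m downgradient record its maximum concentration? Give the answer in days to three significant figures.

For the 1D instantaneous-source solution, setting ∂C/∂t = 0 at fixed x gives v²t² + 2Dt − x² = 0, so t = (√(D² + v²x²) − D)/v².
√(D² + v²x²) = √(0.249² + 0.0541² × 184²) = 9.958; v² = 0.00292681.
t = (9.958 − 0.249)/0.00292681 = 3320 days (vs. the pure-advection estimate x/v = 3400 d).

3320 days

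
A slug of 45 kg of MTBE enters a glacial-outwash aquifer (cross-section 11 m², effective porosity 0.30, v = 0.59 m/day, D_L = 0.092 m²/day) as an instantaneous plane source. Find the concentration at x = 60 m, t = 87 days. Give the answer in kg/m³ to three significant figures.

For an instantaneous plane source, C(x,t) = M/(n_e·A·√(4πDt)) · exp(−(x−vt)²/(4Dt)), with n_e·A the pore (flow) area.
Plume center vt = 0.59 × 87 = 51.33 m, so the well at 60 m is 8.67 m downgradient of the peak.
√(4πDt) = 10.03 m, giving peak height M/(n_e·A·√(4πDt)) = 45/(0.30 × 11 × 10.03) = 1.360 kg/m³.
(x−vt)²/(4Dt) = (8.67)²/(4 × 0.092 × 87) = 2.348; exp(−2.348) = 0.09556.
C = 1.360 × 0.09556 = 0.130 kg/m³.

0.130 kg/m³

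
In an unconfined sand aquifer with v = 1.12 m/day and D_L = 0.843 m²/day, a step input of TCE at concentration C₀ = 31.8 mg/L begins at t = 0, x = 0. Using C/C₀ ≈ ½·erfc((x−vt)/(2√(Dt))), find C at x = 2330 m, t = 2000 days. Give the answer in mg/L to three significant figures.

1.93 mg/L

For a continuous step input, C/C₀ ≈ ½·erfc((x−vt)/(2√(Dt))).
vt = 1.12 × 2000 = 2240 m and 2√(Dt) = 2√(0.843 × 2000) = 82.12 m.
Argument (x−vt)/(2√(Dt)) = (2330 − 2240)/82.12 = 1.096; ½·erfc(1.096) = 0.06057.
C = 31.8 × 0.06057 = 1.93 mg/L.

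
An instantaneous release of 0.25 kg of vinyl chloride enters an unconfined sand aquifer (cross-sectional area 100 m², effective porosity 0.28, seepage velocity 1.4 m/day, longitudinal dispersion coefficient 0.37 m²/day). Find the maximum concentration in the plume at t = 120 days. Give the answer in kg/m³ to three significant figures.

The peak of an instantaneous 1D plume sits at x = vt; there the Gaussian factor is 1 and C_max = M/(n_e·A·√(4πDt)), where n_e·A is the pore area the mass is dissolved in.
√(4πDt) = √(4π × 0.37 × 120) = 23.62 m, so C_max = 0.25/(0.28 × 100 × 23.62) = 0.000378 kg/m³.

0.000378 kg/m³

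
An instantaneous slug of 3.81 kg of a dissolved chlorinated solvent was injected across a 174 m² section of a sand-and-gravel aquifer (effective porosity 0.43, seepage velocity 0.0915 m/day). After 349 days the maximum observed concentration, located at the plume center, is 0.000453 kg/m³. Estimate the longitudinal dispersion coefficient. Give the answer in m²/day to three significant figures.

At the plume center C_max = M/(n_e·A·√(4πDt)), so D = M²/(4πt·(n_e·A·C_max)²).
n_e·A·C_max = 0.43 × 174 × 0.000453 = 0.03389 kg/m.
D = 3.81²/(4π × 349 × 0.03389²) = 2.88 m²/day.

2.88 m²/day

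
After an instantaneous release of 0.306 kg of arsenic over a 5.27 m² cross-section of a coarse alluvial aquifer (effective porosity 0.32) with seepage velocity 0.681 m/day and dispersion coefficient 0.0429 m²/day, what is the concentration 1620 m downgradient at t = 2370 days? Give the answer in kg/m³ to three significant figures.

0.00464 kg/m³

For an instantaneous plane source, C(x,t) = M/(n_e·A·√(4πDt)) · exp(−(x−vt)²/(4Dt)), with n_e·A the pore (flow) area.
Plume center vt = 0.681 × 2370 = 1613.97 m, so the well at 1620 m is 6.03 m downgradient of the peak.
√(4πDt) = 35.74 m, giving peak height M/(n_e·A·√(4πDt)) = 0.306/(0.32 × 5.27 × 35.74) = 0.005077 kg/m³.
(x−vt)²/(4Dt) = (6.03)²/(4 × 0.0429 × 2370) = 0.08941; exp(−0.08941) = 0.9145.
C = 0.005077 × 0.9145 = 0.00464 kg/m³.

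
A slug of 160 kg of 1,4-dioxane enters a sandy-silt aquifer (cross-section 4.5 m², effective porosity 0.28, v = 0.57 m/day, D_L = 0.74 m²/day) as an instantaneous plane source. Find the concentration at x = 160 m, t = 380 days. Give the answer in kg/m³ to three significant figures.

For an instantaneous plane source, C(x,t) = M/(n_e·A·√(4πDt)) · exp(−(x−vt)²/(4Dt)), with n_e·A the pore (flow) area.
Plume center vt = 0.57 × 380 = 216.6 m, so the well at 160 m is 56.6 m upgradient of the peak.
√(4πDt) = 59.44 m, giving peak height M/(n_e·A·√(4πDt)) = 160/(0.28 × 4.5 × 59.44) = 2.136 kg/m³.
(x−vt)²/(4Dt) = (-56.6)²/(4 × 0.74 × 380) = 2.848; exp(−2.848) = 0.05796.
C = 2.136 × 0.05796 = 0.124 kg/m³.

0.124 kg/m³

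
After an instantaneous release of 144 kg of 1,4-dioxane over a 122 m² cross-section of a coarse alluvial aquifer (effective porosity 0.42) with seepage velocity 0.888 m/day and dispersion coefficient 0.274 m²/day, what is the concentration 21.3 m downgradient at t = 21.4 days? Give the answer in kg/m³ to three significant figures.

For an instantaneous plane source, C(x,t) = M/(n_e·A·√(4πDt)) · exp(−(x−vt)²/(4Dt)), with n_e·A the pore (flow) area.
Plume center vt = 0.888 × 21.4 = 19.0032 m, so the well at 21.3 m is 2.2968 m downgradient of the peak.
√(4πDt) = 8.584 m, giving peak height M/(n_e·A·√(4πDt)) = 144/(0.42 × 122 × 8.584) = 0.3274 kg/m³.
(x−vt)²/(4Dt) = (2.2968)²/(4 × 0.274 × 21.4) = 0.2249; exp(−0.2249) = 0.7986.
C = 0.3274 × 0.7986 = 0.261 kg/m³.

0.261 kg/m³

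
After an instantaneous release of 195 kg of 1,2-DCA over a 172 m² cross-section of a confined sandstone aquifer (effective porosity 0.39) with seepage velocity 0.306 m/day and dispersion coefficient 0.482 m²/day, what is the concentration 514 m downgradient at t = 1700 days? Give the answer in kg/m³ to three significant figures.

0.0283 kg/m³

For an instantaneous plane source, C(x,t) = M/(n_e·A·√(4πDt)) · exp(−(x−vt)²/(4Dt)), with n_e·A the pore (flow) area.
Plume center vt = 0.306 × 1700 = 520.2 m, so the well at 514 m is 6.2 m upgradient of the peak.
√(4πDt) = 101.5 m, giving peak height M/(n_e·A·√(4πDt)) = 195/(0.39 × 172 × 101.5) = 0.02864 kg/m³.
(x−vt)²/(4Dt) = (-6.2)²/(4 × 0.482 × 1700) = 0.01173; exp(−0.01173) = 0.9883.
C = 0.02864 × 0.9883 = 0.0283 kg/m³.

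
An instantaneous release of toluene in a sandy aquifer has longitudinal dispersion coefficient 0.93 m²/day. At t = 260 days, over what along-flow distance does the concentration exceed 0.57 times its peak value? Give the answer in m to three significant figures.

46.6 m

The plume is Gaussian with σ = √(2Dt) = √(2 × 0.93 × 260) = 21.99 m.
C/C_peak = exp(−Δx²/(2σ²)) = 0.57 ⇒ Δx = σ·√(−2 ln 0.57) = 21.99 × 1.060 = 23.31 m.
Width = 2Δx = 46.6 m.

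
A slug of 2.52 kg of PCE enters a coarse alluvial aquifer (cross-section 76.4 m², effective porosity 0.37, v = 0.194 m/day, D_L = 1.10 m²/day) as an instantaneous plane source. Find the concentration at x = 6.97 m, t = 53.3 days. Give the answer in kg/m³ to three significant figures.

For an instantaneous plane source, C(x,t) = M/(n_e·A·√(4πDt)) · exp(−(x−vt)²/(4Dt)), with n_e·A the pore (flow) area.
Plume center vt = 0.194 × 53.3 = 10.3402 m, so the well at 6.97 m is 3.3702 m upgradient of the peak.
√(4πDt) = 27.14 m, giving peak height M/(n_e·A·√(4πDt)) = 2.52/(0.37 × 76.4 × 27.14) = 0.003285 kg/m³.
(x−vt)²/(4Dt) = (-3.3702)²/(4 × 1.10 × 53.3) = 0.04843; exp(−0.04843) = 0.9527.
C = 0.003285 × 0.9527 = 0.00313 kg/m³.

0.00313 kg/m³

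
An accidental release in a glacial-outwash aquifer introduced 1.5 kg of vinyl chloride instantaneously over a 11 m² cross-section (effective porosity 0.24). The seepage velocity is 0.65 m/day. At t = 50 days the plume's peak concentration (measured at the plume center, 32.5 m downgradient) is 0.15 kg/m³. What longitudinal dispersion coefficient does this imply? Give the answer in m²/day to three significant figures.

At the plume center C_max = M/(n_e·A·√(4πDt)), so D = M²/(4πt·(n_e·A·C_max)²).
n_e·A·C_max = 0.24 × 11 × 0.15 = 0.3960 kg/m.
D = 1.5²/(4π × 50 × 0.3960²) = 0.0228 m²/day.

0.0228 m²/day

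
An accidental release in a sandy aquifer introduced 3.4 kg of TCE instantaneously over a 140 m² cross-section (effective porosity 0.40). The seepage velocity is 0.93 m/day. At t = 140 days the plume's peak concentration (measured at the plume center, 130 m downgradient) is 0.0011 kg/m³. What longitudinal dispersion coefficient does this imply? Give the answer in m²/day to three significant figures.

1.73 m²/day

At the plume center C_max = M/(n_e·A·√(4πDt)), so D = M²/(4πt·(n_e·A·C_max)²).
n_e·A·C_max = 0.40 × 140 × 0.0011 = 0.06160 kg/m.
D = 3.4²/(4π × 140 × 0.06160²) = 1.73 m²/day.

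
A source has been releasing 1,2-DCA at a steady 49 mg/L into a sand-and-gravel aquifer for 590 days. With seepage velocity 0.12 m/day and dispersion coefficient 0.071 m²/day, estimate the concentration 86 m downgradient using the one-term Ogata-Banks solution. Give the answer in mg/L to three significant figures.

For a continuous step input, C/C₀ ≈ ½·erfc((x−vt)/(2√(Dt))).
vt = 0.12 × 590 = 70.8 m and 2√(Dt) = 2√(0.071 × 590) = 12.94 m.
Argument (x−vt)/(2√(Dt)) = (86 − 70.8)/12.94 = 1.175; ½·erfc(1.175) = 0.04829.
C = 49 × 0.04829 = 2.37 mg/L.

2.37 mg/L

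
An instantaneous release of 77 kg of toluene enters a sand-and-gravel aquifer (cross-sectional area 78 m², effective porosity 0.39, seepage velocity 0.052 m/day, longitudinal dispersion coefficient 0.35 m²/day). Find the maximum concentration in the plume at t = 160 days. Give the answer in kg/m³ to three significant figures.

0.0954 kg/m³

The peak of an instantaneous 1D plume sits at x = vt; there the Gaussian factor is 1 and C_max = M/(n_e·A·√(4πDt)), where n_e·A is the pore area the mass is dissolved in.
√(4πDt) = √(4π × 0.35 × 160) = 26.53 m, so C_max = 77/(0.39 × 78 × 26.53) = 0.0954 kg/m³.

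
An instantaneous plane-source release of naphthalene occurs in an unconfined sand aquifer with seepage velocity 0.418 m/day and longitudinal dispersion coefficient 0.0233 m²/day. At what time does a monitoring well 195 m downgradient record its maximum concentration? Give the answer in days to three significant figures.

466 days

For the 1D instantaneous-source solution, setting ∂C/∂t = 0 at fixed x gives v²t² + 2Dt − x² = 0, so t = (√(D² + v²x²) − D)/v².
√(D² + v²x²) = √(0.0233² + 0.418² × 195²) = 81.51; v² = 0.174724.
t = (81.51 − 0.0233)/0.174724 = 466 days (vs. the pure-advection estimate x/v = 467 d).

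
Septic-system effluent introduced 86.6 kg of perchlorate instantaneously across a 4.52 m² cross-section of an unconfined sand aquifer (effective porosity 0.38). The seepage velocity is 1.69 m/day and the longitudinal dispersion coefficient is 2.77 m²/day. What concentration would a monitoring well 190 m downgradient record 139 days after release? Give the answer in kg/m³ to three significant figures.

0.196 kg/m³

For an instantaneous plane source, C(x,t) = M/(n_e·A·√(4πDt)) · exp(−(x−vt)²/(4Dt)), with n_e·A the pore (flow) area.
Plume center vt = 1.69 × 139 = 234.91 m, so the well at 190 m is 44.91 m upgradient of the peak.
√(4πDt) = 69.56 m, giving peak height M/(n_e·A·√(4πDt)) = 86.6/(0.38 × 4.52 × 69.56) = 0.7248 kg/m³.
(x−vt)²/(4Dt) = (-44.91)²/(4 × 2.77 × 139) = 1.310; exp(−1.310) = 0.2698.
C = 0.7248 × 0.2698 = 0.196 kg/m³.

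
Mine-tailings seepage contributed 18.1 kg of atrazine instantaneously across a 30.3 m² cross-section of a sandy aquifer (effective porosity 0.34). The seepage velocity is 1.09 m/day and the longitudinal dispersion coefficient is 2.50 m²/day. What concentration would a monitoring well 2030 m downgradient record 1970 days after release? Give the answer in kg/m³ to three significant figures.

0.00351 kg/m³

For an instantaneous plane source, C(x,t) = M/(n_e·A·√(4πDt)) · exp(−(x−vt)²/(4Dt)), with n_e·A the pore (flow) area.
Plume center vt = 1.09 × 1970 = 2147.3 m, so the well at 2030 m is 117.3 m upgradient of the peak.
√(4πDt) = 248.8 m, giving peak height M/(n_e·A·√(4πDt)) = 18.1/(0.34 × 30.3 × 248.8) = 0.007062 kg/m³.
(x−vt)²/(4Dt) = (-117.3)²/(4 × 2.50 × 1970) = 0.6984; exp(−0.6984) = 0.4974.
C = 0.007062 × 0.4974 = 0.00351 kg/m³.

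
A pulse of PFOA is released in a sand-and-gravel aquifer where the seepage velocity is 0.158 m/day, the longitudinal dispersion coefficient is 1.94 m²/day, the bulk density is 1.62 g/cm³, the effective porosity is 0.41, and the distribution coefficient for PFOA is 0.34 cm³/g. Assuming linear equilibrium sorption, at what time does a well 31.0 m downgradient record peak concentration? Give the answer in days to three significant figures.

312 days

Retardation factor R = 1 + ρ_b·K_d/n = 1 + 1.62 × 0.34/0.41 = 2.343.
Sorption retards both mechanisms: v_R = v/R = 0.06743 m/day, D_R = D/R = 0.8280 m²/day.
Peak time from v_R²t² + 2D_R t − x² = 0: t = (√(D_R² + v_R²x²) − D_R)/v_R².
√(D_R² + v_R²x²) = √(0.8280² + 0.06743² × 31.0²) = 2.248; v_R² = 0.004547.
t = (2.248 − 0.8280)/0.004547 = 312 days.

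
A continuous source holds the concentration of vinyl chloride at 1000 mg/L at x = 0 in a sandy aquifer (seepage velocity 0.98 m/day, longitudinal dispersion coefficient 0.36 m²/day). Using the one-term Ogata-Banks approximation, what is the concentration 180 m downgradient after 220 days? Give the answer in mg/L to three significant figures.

998 mg/L

For a continuous step input, C/C₀ ≈ ½·erfc((x−vt)/(2√(Dt))).
vt = 0.98 × 220 = 215.6 m and 2√(Dt) = 2√(0.36 × 220) = 17.80 m.
Argument (x−vt)/(2√(Dt)) = (180 − 215.6)/17.80 = -2.000; ½·erfc(-2.000) = 0.9977.
C = 1000 × 0.9977 = 998 mg/L.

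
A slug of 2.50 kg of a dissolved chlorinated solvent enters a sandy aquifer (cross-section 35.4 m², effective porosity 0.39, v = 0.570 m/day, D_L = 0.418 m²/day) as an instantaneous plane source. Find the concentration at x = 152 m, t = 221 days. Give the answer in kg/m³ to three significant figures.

For an instantaneous plane source, C(x,t) = M/(n_e·A·√(4πDt)) · exp(−(x−vt)²/(4Dt)), with n_e·A the pore (flow) area.
Plume center vt = 0.570 × 221 = 125.97 m, so the well at 152 m is 26.03 m downgradient of the peak.
√(4πDt) = 34.07 m, giving peak height M/(n_e·A·√(4πDt)) = 2.50/(0.39 × 35.4 × 34.07) = 0.005315 kg/m³.
(x−vt)²/(4Dt) = (26.03)²/(4 × 0.418 × 221) = 1.834; exp(−1.834) = 0.1598.
C = 0.005315 × 0.1598 = 0.000849 kg/m³.

0.000849 kg/m³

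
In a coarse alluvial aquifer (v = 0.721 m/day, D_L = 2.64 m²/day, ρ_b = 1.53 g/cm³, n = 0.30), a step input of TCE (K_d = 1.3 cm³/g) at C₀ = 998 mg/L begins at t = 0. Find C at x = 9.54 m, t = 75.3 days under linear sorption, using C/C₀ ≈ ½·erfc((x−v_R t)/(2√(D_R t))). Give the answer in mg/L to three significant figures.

Retardation factor R = 1 + ρ_b·K_d/n = 1 + 1.53 × 1.3/0.30 = 7.630.
Sorption retards both mechanisms: v_R = v/R = 0.09450 m/day, D_R = D/R = 0.3460 m²/day.
v_R·t = 0.09450 × 75.3 = 7.11585 m; 2√(D_R t) = 10.21 m; argument = (9.54 − 7.11585)/10.21 = 0.2374.
C = C₀ × ½·erfc(0.2374) = 998 × 0.3685 = 368 mg/L.

368 mg/L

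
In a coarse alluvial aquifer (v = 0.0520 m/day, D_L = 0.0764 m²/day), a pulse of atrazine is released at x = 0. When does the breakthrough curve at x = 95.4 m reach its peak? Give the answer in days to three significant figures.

For the 1D instantaneous-source solution, setting ∂C/∂t = 0 at fixed x gives v²t² + 2Dt − x² = 0, so t = (√(D² + v²x²) − D)/v².
√(D² + v²x²) = √(0.0764² + 0.0520² × 95.4²) = 4.961; v² = 0.002704.
t = (4.961 − 0.0764)/0.002704 = 1810 days (vs. the pure-advection estimate x/v = 1830 d).

1810 days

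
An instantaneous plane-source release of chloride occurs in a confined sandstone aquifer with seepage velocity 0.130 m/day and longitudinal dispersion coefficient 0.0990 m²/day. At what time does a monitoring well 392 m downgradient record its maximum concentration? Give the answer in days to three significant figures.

3010 days

For the 1D instantaneous-source solution, setting ∂C/∂t = 0 at fixed x gives v²t² + 2Dt − x² = 0, so t = (√(D² + v²x²) − D)/v².
√(D² + v²x²) = √(0.0990² + 0.130² × 392²) = 50.96; v² = 0.0169.
t = (50.96 − 0.0990)/0.0169 = 3010 days (vs. the pure-advection estimate x/v = 3020 d).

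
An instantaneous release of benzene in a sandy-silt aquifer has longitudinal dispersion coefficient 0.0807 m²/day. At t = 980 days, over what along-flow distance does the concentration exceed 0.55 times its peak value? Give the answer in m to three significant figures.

The plume is Gaussian with σ = √(2Dt) = √(2 × 0.0807 × 980) = 12.58 m.
C/C_peak = exp(−Δx²/(2σ²)) = 0.55 ⇒ Δx = σ·√(−2 ln 0.55) = 12.58 × 1.093 = 13.75 m.
Width = 2Δx = 27.5 m.

27.5 m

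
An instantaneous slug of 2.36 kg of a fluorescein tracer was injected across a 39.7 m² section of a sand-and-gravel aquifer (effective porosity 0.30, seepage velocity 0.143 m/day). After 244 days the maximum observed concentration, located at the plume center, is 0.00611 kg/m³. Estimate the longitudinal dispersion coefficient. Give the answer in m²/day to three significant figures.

0.343 m²/day

At the plume center C_max = M/(n_e·A·√(4πDt)), so D = M²/(4πt·(n_e·A·C_max)²).
n_e·A·C_max = 0.30 × 39.7 × 0.00611 = 0.07277 kg/m.
D = 2.36²/(4π × 244 × 0.07277²) = 0.343 m²/day.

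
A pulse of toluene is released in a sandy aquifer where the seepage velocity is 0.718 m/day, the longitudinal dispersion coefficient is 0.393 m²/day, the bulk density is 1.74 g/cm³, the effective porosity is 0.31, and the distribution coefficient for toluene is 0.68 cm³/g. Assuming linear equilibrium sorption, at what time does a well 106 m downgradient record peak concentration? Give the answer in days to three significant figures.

707 days

Retardation factor R = 1 + ρ_b·K_d/n = 1 + 1.74 × 0.68/0.31 = 4.817.
Sorption retards both mechanisms: v_R = v/R = 0.1491 m/day, D_R = D/R = 0.08159 m²/day.
Peak time from v_R²t² + 2D_R t − x² = 0: t = (√(D_R² + v_R²x²) − D_R)/v_R².
√(D_R² + v_R²x²) = √(0.08159² + 0.1491² × 106²) = 15.80; v_R² = 0.02223.
t = (15.80 − 0.08159)/0.02223 = 707 days.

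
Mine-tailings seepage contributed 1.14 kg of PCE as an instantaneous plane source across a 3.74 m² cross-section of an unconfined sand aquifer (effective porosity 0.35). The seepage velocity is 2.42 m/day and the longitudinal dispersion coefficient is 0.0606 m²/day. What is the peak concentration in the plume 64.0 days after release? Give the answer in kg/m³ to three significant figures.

0.125 kg/m³

The peak of an instantaneous 1D plume sits at x = vt; there the Gaussian factor is 1 and C_max = M/(n_e·A·√(4πDt)), where n_e·A is the pore area the mass is dissolved in.
√(4πDt) = √(4π × 0.0606 × 64.0) = 6.981 m, so C_max = 1.14/(0.35 × 3.74 × 6.981) = 0.125 kg/m³.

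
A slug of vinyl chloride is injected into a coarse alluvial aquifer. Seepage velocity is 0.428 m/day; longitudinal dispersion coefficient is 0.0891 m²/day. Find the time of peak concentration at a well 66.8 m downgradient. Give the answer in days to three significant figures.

For the 1D instantaneous-source solution, setting ∂C/∂t = 0 at fixed x gives v²t² + 2Dt − x² = 0, so t = (√(D² + v²x²) − D)/v².
√(D² + v²x²) = √(0.0891² + 0.428² × 66.8²) = 28.59; v² = 0.183184.
t = (28.59 − 0.0891)/0.183184 = 156 days (vs. the pure-advection estimate x/v = 156 d).

156 days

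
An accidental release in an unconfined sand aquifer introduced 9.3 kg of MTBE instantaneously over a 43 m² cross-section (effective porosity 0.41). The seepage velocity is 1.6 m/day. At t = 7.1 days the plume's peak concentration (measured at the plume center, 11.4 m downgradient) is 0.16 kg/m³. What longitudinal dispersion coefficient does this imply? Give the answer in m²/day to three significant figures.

0.122 m²/day

At the plume center C_max = M/(n_e·A·√(4πDt)), so D = M²/(4πt·(n_e·A·C_max)²).
n_e·A·C_max = 0.41 × 43 × 0.16 = 2.821 kg/m.
D = 9.3²/(4π × 7.1 × 2.821²) = 0.122 m²/day.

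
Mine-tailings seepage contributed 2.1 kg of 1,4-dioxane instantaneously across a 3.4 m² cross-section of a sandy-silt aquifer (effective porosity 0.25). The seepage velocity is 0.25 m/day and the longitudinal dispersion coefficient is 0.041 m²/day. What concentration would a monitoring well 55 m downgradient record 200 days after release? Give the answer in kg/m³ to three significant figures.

0.114 kg/m³

For an instantaneous plane source, C(x,t) = M/(n_e·A·√(4πDt)) · exp(−(x−vt)²/(4Dt)), with n_e·A the pore (flow) area.
Plume center vt = 0.25 × 200 = 50 m, so the well at 55 m is 5 m downgradient of the peak.
√(4πDt) = 10.15 m, giving peak height M/(n_e·A·√(4πDt)) = 2.1/(0.25 × 3.4 × 10.15) = 0.2434 kg/m³.
(x−vt)²/(4Dt) = (5)²/(4 × 0.041 × 200) = 0.7622; exp(−0.7622) = 0.4666.
C = 0.2434 × 0.4666 = 0.114 kg/m³.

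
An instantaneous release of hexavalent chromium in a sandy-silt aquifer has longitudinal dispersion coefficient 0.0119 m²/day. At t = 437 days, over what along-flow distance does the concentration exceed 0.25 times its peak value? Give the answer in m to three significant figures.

10.7 m

The plume is Gaussian with σ = √(2Dt) = √(2 × 0.0119 × 437) = 3.225 m.
C/C_peak = exp(−Δx²/(2σ²)) = 0.25 ⇒ Δx = σ·√(−2 ln 0.25) = 3.225 × 1.665 = 5.370 m.
Width = 2Δx = 10.7 m.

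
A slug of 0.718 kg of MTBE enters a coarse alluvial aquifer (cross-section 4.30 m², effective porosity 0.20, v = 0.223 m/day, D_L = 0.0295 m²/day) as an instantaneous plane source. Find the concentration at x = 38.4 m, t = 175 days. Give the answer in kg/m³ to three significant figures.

0.102 kg/m³

For an instantaneous plane source, C(x,t) = M/(n_e·A·√(4πDt)) · exp(−(x−vt)²/(4Dt)), with n_e·A the pore (flow) area.
Plume center vt = 0.223 × 175 = 39.025 m, so the well at 38.4 m is 0.625 m upgradient of the peak.
√(4πDt) = 8.054 m, giving peak height M/(n_e·A·√(4πDt)) = 0.718/(0.20 × 4.30 × 8.054) = 0.1037 kg/m³.
(x−vt)²/(4Dt) = (-0.625)²/(4 × 0.0295 × 175) = 0.01892; exp(−0.01892) = 0.9813.
C = 0.1037 × 0.9813 = 0.102 kg/m³.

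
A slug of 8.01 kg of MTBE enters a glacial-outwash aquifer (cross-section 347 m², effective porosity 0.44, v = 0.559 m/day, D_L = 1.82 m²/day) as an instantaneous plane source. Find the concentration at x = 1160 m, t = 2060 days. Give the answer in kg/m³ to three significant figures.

0.000241 kg/m³

For an instantaneous plane source, C(x,t) = M/(n_e·A·√(4πDt)) · exp(−(x−vt)²/(4Dt)), with n_e·A the pore (flow) area.
Plume center vt = 0.559 × 2060 = 1151.54 m, so the well at 1160 m is 8.46 m downgradient of the peak.
√(4πDt) = 217.1 m, giving peak height M/(n_e·A·√(4πDt)) = 8.01/(0.44 × 347 × 217.1) = 0.0002417 kg/m³.
(x−vt)²/(4Dt) = (8.46)²/(4 × 1.82 × 2060) = 0.004772; exp(−0.004772) = 0.9952.
C = 0.0002417 × 0.9952 = 0.000241 kg/m³.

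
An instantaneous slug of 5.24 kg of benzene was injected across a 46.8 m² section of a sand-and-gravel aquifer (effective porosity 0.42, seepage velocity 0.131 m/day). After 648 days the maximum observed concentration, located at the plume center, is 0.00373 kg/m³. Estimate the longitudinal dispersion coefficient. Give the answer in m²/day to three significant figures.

0.627 m²/day

At the plume center C_max = M/(n_e·A·√(4πDt)), so D = M²/(4πt·(n_e·A·C_max)²).
n_e·A·C_max = 0.42 × 46.8 × 0.00373 = 0.07332 kg/m.
D = 5.24²/(4π × 648 × 0.07332²) = 0.627 m²/day.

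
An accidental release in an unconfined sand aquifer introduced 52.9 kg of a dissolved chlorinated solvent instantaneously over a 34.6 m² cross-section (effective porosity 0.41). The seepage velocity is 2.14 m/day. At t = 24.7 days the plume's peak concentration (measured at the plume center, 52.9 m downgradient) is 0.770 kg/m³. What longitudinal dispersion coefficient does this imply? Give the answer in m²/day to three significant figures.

0.0756 m²/day

At the plume center C_max = M/(n_e·A·√(4πDt)), so D = M²/(4πt·(n_e·A·C_max)²).
n_e·A·C_max = 0.41 × 34.6 × 0.770 = 10.92 kg/m.
D = 52.9²/(4π × 24.7 × 10.92²) = 0.0756 m²/day.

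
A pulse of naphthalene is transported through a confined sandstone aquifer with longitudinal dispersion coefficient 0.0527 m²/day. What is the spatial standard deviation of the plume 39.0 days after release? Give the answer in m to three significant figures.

Dispersive spreading gives a Gaussian with σ² = 2Dt; advection only shifts the center.
σ = √(2 × 0.0527 × 39.0) = 2.03 m.

2.03 m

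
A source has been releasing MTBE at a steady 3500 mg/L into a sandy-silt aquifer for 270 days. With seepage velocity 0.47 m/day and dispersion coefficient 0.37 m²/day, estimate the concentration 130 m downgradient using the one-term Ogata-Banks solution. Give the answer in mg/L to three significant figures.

1450 mg/L

For a continuous step input, C/C₀ ≈ ½·erfc((x−vt)/(2√(Dt))).
vt = 0.47 × 270 = 126.9 m and 2√(Dt) = 2√(0.37 × 270) = 19.99 m.
Argument (x−vt)/(2√(Dt)) = (130 − 126.9)/19.99 = 0.1551; ½·erfc(0.1551) = 0.4132.
C = 3500 × 0.4132 = 1450 mg/L.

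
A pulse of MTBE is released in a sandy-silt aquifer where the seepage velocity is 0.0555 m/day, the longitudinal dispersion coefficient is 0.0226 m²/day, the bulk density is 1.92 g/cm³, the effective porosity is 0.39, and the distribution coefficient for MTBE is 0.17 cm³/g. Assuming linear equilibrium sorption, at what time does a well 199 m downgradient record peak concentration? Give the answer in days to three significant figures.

Retardation factor R = 1 + ρ_b·K_d/n = 1 + 1.92 × 0.17/0.39 = 1.837.
Sorption retards both mechanisms: v_R = v/R = 0.03021 m/day, D_R = D/R = 0.01230 m²/day.
Peak time from v_R²t² + 2D_R t − x² = 0: t = (√(D_R² + v_R²x²) − D_R)/v_R².
√(D_R² + v_R²x²) = √(0.01230² + 0.03021² × 199²) = 6.012; v_R² = 0.0009126.
t = (6.012 − 0.01230)/0.0009126 = 6570 days.

6570 days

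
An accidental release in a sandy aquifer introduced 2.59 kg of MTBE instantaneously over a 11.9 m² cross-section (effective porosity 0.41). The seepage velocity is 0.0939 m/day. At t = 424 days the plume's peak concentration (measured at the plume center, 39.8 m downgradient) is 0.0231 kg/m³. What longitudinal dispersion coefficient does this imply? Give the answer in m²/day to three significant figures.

0.0991 m²/day

At the plume center C_max = M/(n_e·A·√(4πDt)), so D = M²/(4πt·(n_e·A·C_max)²).
n_e·A·C_max = 0.41 × 11.9 × 0.0231 = 0.1127 kg/m.
D = 2.59²/(4π × 424 × 0.1127²) = 0.0991 m²/day.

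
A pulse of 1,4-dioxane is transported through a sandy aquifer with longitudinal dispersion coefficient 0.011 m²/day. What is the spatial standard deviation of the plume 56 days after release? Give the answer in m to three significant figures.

1.11 m

Dispersive spreading gives a Gaussian with σ² = 2Dt; advection only shifts the center.
σ = √(2 × 0.011 × 56) = 1.11 m.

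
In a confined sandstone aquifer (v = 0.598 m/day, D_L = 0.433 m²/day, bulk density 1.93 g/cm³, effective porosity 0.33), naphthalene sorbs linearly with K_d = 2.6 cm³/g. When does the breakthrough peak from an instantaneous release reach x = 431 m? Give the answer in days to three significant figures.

11700 days

Retardation factor R = 1 + ρ_b·K_d/n = 1 + 1.93 × 2.6/0.33 = 16.21.
Sorption retards both mechanisms: v_R = v/R = 0.03689 m/day, D_R = D/R = 0.02671 m²/day.
Peak time from v_R²t² + 2D_R t − x² = 0: t = (√(D_R² + v_R²x²) − D_R)/v_R².
√(D_R² + v_R²x²) = √(0.02671² + 0.03689² × 431²) = 15.90; v_R² = 0.001361.
t = (15.90 − 0.02671)/0.001361 = 11700 days.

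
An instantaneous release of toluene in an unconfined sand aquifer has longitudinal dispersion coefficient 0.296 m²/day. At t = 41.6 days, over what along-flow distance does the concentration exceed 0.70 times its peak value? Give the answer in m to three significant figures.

The plume is Gaussian with σ = √(2Dt) = √(2 × 0.296 × 41.6) = 4.963 m.
C/C_peak = exp(−Δx²/(2σ²)) = 0.70 ⇒ Δx = σ·√(−2 ln 0.70) = 4.963 × 0.8446 = 4.192 m.
Width = 2Δx = 8.38 m.

8.38 m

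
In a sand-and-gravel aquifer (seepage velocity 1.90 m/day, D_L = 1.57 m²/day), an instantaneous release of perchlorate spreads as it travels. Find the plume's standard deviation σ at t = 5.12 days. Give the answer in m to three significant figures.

4.01 m

Dispersive spreading gives a Gaussian with σ² = 2Dt; advection only shifts the center.
σ = √(2 × 1.57 × 5.12) = 4.01 m.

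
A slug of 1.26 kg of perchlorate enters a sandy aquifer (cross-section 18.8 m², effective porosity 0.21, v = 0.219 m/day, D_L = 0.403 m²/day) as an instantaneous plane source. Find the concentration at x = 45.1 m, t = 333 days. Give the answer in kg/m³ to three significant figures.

0.00184 kg/m³

For an instantaneous plane source, C(x,t) = M/(n_e·A·√(4πDt)) · exp(−(x−vt)²/(4Dt)), with n_e·A the pore (flow) area.
Plume center vt = 0.219 × 333 = 72.927 m, so the well at 45.1 m is 27.827 m upgradient of the peak.
√(4πDt) = 41.07 m, giving peak height M/(n_e·A·√(4πDt)) = 1.26/(0.21 × 18.8 × 41.07) = 0.007771 kg/m³.
(x−vt)²/(4Dt) = (-27.827)²/(4 × 0.403 × 333) = 1.443; exp(−1.443) = 0.2362.
C = 0.007771 × 0.2362 = 0.00184 kg/m³.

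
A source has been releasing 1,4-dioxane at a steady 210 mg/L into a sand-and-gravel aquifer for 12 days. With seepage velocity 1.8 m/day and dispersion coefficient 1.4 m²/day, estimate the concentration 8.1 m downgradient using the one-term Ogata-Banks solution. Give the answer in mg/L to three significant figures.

208 mg/L

For a continuous step input, C/C₀ ≈ ½·erfc((x−vt)/(2√(Dt))).
vt = 1.8 × 12 = 21.6 m and 2√(Dt) = 2√(1.4 × 12) = 8.198 m.
Argument (x−vt)/(2√(Dt)) = (8.1 − 21.6)/8.198 = -1.647; ½·erfc(-1.647) = 0.9901.
C = 210 × 0.9901 = 208 mg/L.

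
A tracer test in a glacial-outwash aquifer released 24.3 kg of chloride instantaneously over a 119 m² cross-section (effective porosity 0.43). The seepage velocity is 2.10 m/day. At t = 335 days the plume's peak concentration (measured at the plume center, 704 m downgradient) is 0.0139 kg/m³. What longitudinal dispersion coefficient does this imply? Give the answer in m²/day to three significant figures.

At the plume center C_max = M/(n_e·A·√(4πDt)), so D = M²/(4πt·(n_e·A·C_max)²).
n_e·A·C_max = 0.43 × 119 × 0.0139 = 0.7113 kg/m.
D = 24.3²/(4π × 335 × 0.7113²) = 0.277 m²/day.

0.277 m²/day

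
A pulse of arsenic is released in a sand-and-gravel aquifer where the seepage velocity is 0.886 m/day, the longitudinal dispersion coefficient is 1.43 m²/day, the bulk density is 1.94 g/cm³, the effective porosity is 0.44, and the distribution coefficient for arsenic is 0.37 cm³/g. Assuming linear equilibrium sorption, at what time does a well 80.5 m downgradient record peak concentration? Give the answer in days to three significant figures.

Retardation factor R = 1 + ρ_b·K_d/n = 1 + 1.94 × 0.37/0.44 = 2.631.
Sorption retards both mechanisms: v_R = v/R = 0.3368 m/day, D_R = D/R = 0.5435 m²/day.
Peak time from v_R²t² + 2D_R t − x² = 0: t = (√(D_R² + v_R²x²) − D_R)/v_R².
√(D_R² + v_R²x²) = √(0.5435² + 0.3368² × 80.5²) = 27.12; v_R² = 0.1134.
t = (27.12 − 0.5435)/0.1134 = 234 days.

234 days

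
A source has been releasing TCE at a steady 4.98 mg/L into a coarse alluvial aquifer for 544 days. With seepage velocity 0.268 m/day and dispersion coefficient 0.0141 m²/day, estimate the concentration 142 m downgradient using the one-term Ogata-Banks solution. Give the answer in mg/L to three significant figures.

For a continuous step input, C/C₀ ≈ ½·erfc((x−vt)/(2√(Dt))).
vt = 0.268 × 544 = 145.792 m and 2√(Dt) = 2√(0.0141 × 544) = 5.539 m.
Argument (x−vt)/(2√(Dt)) = (142 − 145.792)/5.539 = -0.6846; ½·erfc(-0.6846) = 0.8335.
C = 4.98 × 0.8335 = 4.15 mg/L.

4.15 mg/L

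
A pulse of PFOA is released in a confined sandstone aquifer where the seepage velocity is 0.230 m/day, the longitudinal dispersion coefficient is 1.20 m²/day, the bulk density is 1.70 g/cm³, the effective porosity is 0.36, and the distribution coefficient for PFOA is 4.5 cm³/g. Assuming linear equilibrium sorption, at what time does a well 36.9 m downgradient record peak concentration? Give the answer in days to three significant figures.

3100 days

Retardation factor R = 1 + ρ_b·K_d/n = 1 + 1.70 × 4.5/0.36 = 22.25.
Sorption retards both mechanisms: v_R = v/R = 0.01034 m/day, D_R = D/R = 0.05393 m²/day.
Peak time from v_R²t² + 2D_R t − x² = 0: t = (√(D_R² + v_R²x²) − D_R)/v_R².
√(D_R² + v_R²x²) = √(0.05393² + 0.01034² × 36.9²) = 0.3853; v_R² = 0.0001069.
t = (0.3853 − 0.05393)/0.0001069 = 3100 days.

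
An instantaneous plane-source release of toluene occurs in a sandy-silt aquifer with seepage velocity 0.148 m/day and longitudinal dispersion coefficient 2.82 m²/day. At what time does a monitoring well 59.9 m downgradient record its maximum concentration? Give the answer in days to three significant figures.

296 days

For the 1D instantaneous-source solution, setting ∂C/∂t = 0 at fixed x gives v²t² + 2Dt − x² = 0, so t = (√(D² + v²x²) − D)/v².
√(D² + v²x²) = √(2.82² + 0.148² × 59.9²) = 9.303; v² = 0.021904.
t = (9.303 − 2.82)/0.021904 = 296 days (vs. the pure-advection estimate x/v = 405 d).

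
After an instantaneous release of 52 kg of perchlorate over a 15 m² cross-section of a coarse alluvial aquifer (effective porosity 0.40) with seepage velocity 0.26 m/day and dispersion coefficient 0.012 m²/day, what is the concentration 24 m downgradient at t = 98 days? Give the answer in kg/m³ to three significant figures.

1.42 kg/m³

For an instantaneous plane source, C(x,t) = M/(n_e·A·√(4πDt)) · exp(−(x−vt)²/(4Dt)), with n_e·A the pore (flow) area.
Plume center vt = 0.26 × 98 = 25.48 m, so the well at 24 m is 1.48 m upgradient of the peak.
√(4πDt) = 3.844 m, giving peak height M/(n_e·A·√(4πDt)) = 52/(0.40 × 15 × 3.844) = 2.255 kg/m³.
(x−vt)²/(4Dt) = (-1.48)²/(4 × 0.012 × 98) = 0.4656; exp(−0.4656) = 0.6278.
C = 2.255 × 0.6278 = 1.42 kg/m³.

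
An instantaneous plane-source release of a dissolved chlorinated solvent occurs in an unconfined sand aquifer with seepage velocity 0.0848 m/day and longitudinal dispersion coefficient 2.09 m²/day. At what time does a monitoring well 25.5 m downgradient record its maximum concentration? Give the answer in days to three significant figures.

128 days

For the 1D instantaneous-source solution, setting ∂C/∂t = 0 at fixed x gives v²t² + 2Dt − x² = 0, so t = (√(D² + v²x²) − D)/v².
√(D² + v²x²) = √(2.09² + 0.0848² × 25.5²) = 3.007; v² = 0.00719104.
t = (3.007 − 2.09)/0.00719104 = 128 days (vs. the pure-advection estimate x/v = 301 d).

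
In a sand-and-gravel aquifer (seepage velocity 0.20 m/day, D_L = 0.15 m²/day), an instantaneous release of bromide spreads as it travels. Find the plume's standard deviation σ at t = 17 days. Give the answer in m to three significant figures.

2.26 m

Dispersive spreading gives a Gaussian with σ² = 2Dt; advection only shifts the center.
σ = √(2 × 0.15 × 17) = 2.26 m.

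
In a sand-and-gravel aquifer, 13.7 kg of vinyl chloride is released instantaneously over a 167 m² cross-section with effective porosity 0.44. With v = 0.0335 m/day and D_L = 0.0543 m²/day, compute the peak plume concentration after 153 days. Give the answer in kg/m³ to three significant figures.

0.0182 kg/m³

The peak of an instantaneous 1D plume sits at x = vt; there the Gaussian factor is 1 and C_max = M/(n_e·A·√(4πDt)), where n_e·A is the pore area the mass is dissolved in.
√(4πDt) = √(4π × 0.0543 × 153) = 10.22 m, so C_max = 13.7/(0.44 × 167 × 10.22) = 0.0182 kg/m³.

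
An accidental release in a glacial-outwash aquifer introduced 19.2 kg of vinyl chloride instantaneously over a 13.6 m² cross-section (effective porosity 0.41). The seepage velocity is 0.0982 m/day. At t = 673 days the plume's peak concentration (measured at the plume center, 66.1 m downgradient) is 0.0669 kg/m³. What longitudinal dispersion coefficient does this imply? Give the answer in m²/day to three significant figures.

0.313 m²/day

At the plume center C_max = M/(n_e·A·√(4πDt)), so D = M²/(4πt·(n_e·A·C_max)²).
n_e·A·C_max = 0.41 × 13.6 × 0.0669 = 0.3730 kg/m.
D = 19.2²/(4π × 673 × 0.3730²) = 0.313 m²/day.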